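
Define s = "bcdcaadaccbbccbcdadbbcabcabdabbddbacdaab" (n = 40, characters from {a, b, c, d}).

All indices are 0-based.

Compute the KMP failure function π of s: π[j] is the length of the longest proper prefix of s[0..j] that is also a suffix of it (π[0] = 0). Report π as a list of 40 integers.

π[0] = 0
j=1 s[j]='c': π[1]=0 (border '')
j=2 s[j]='d': π[2]=0 (border '')
j=3 s[j]='c': π[3]=0 (border '')
j=4 s[j]='a': π[4]=0 (border '')
j=5 s[j]='a': π[5]=0 (border '')
j=6 s[j]='d': π[6]=0 (border '')
j=7 s[j]='a': π[7]=0 (border '')
j=8 s[j]='c': π[8]=0 (border '')
j=9 s[j]='c': π[9]=0 (border '')
j=10 s[j]='b': π[10]=1 (border 'b')
j=11 s[j]='b': k: 1→0; π[11]=1 (border 'b')
j=12 s[j]='c': π[12]=2 (border 'bc')
j=13 s[j]='c': k: 2→0; π[13]=0 (border '')
j=14 s[j]='b': π[14]=1 (border 'b')
j=15 s[j]='c': π[15]=2 (border 'bc')
j=16 s[j]='d': π[16]=3 (border 'bcd')
j=17 s[j]='a': k: 3→0; π[17]=0 (border '')
j=18 s[j]='d': π[18]=0 (border '')
j=19 s[j]='b': π[19]=1 (border 'b')
j=20 s[j]='b': k: 1→0; π[20]=1 (border 'b')
j=21 s[j]='c': π[21]=2 (border 'bc')
j=22 s[j]='a': k: 2→0; π[22]=0 (border '')
j=23 s[j]='b': π[23]=1 (border 'b')
j=24 s[j]='c': π[24]=2 (border 'bc')
j=25 s[j]='a': k: 2→0; π[25]=0 (border '')
j=26 s[j]='b': π[26]=1 (border 'b')
j=27 s[j]='d': k: 1→0; π[27]=0 (border '')
j=28 s[j]='a': π[28]=0 (border '')
j=29 s[j]='b': π[29]=1 (border 'b')
j=30 s[j]='b': k: 1→0; π[30]=1 (border 'b')
j=31 s[j]='d': k: 1→0; π[31]=0 (border '')
j=32 s[j]='d': π[32]=0 (border '')
j=33 s[j]='b': π[33]=1 (border 'b')
j=34 s[j]='a': k: 1→0; π[34]=0 (border '')
j=35 s[j]='c': π[35]=0 (border '')
j=36 s[j]='d': π[36]=0 (border '')
j=37 s[j]='a': π[37]=0 (border '')
j=38 s[j]='a': π[38]=0 (border '')
j=39 s[j]='b': π[39]=1 (border 'b')

[0, 0, 0, 0, 0, 0, 0, 0, 0, 0, 1, 1, 2, 0, 1, 2, 3, 0, 0, 1, 1, 2, 0, 1, 2, 0, 1, 0, 0, 1, 1, 0, 0, 1, 0, 0, 0, 0, 0, 1]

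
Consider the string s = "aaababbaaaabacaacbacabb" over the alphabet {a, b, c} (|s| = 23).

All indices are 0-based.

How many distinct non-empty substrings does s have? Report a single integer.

rank | idx | suffix
   0 |   7 | aaaabacaacbacabb
   1 |   0 | aaababbaaaabacaacbacabb
   2 |   8 | aaabacaacbacabb
   3 |   1 | aababbaaaabacaacbacabb
   4 |   9 | aabacaacbacabb
   5 |  14 | aacbacabb
   6 |   2 | ababbaaaabacaacbacabb
   7 |  10 | abacaacbacabb
   8 |  20 | abb
   9 |   4 | abbaaaabacaacbacabb
  10 |  12 | acaacbacabb
  11 |  18 | acabb
  12 |  15 | acbacabb
  13 |  22 | b
  14 |   6 | baaaabacaacbacabb
  15 |   3 | babbaaaabacaacbacabb
  16 |  11 | bacaacbacabb
  17 |  17 | bacabb
  18 |  21 | bb
  19 |   5 | bbaaaabacaacbacabb
  20 |  13 | caacbacabb
  21 |  19 | cabb
  22 |  16 | cbacabb

SA = [7, 0, 8, 1, 9, 14, 2, 10, 20, 4, 12, 18, 15, 22, 6, 3, 11, 17, 21, 5, 13, 19, 16]
[i] adj suffixes → lcp
  [1] 7/0 → 3 ('aaa')
  [2] 0/8 → 5 ('aaaba')
  [3] 8/1 → 2 ('aa')
  [4] 1/9 → 4 ('aaba')
  [5] 9/14 → 2 ('aa')
  [6] 14/2 → 1 ('a')
  [7] 2/10 → 3 ('aba')
  [8] 10/20 → 2 ('ab')
  [9] 20/4 → 3 ('abb')
  [10] 4/12 → 1 ('a')
  [11] 12/18 → 3 ('aca')
  [12] 18/15 → 2 ('ac')
  [13] 15/22 → 0 ('')
  [14] 22/6 → 1 ('b')
  [15] 6/3 → 2 ('ba')
  [16] 3/11 → 2 ('ba')
  [17] 11/17 → 4 ('baca')
  [18] 17/21 → 1 ('b')
  [19] 21/5 → 2 ('bb')
  [20] 5/13 → 0 ('')
  [21] 13/19 → 2 ('ca')
  [22] 19/16 → 1 ('c')

n(n+1)/2 = 23·24/2 = 276
Σ LCP = 0 + 3 + 5 + 2 + 4 + 2 + 1 + 3 + 2 + 3 + 1 + 3 + 2 + 0 + 1 + 2 + 2 + 4 + 1 + 2 + 0 + 2 + 1 = 46
distinct = 276 − 46 = 230

230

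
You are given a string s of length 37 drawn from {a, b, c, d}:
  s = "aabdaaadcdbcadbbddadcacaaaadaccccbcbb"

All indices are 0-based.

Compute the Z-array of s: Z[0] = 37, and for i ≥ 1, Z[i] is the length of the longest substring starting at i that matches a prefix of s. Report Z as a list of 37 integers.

Z[0]=37
i=1: fresh scan; Z[1]=1 scan→box=[1,2)
i=2: fresh scan; Z[2]=0
i=3: fresh scan; Z[3]=0
i=4: fresh scan; Z[4]=2 scan→box=[4,6)
i=5: min(r-i=1, Z[1]=1)=1; Z[5]=2 scan→box=[5,7)
i=6: min(r-i=1, Z[1]=1)=1; Z[6]=1
i=7: fresh scan; Z[7]=0
i=8: fresh scan; Z[8]=0
i=9: fresh scan; Z[9]=0
i=10: fresh scan; Z[10]=0
i=11: fresh scan; Z[11]=0
i=12: fresh scan; Z[12]=1 scan→box=[12,13)
i=13: fresh scan; Z[13]=0
i=14: fresh scan; Z[14]=0
i=15: fresh scan; Z[15]=0
i=16: fresh scan; Z[16]=0
i=17: fresh scan; Z[17]=0
i=18: fresh scan; Z[18]=1 scan→box=[18,19)
i=19: fresh scan; Z[19]=0
i=20: fresh scan; Z[20]=0
i=21: fresh scan; Z[21]=1 scan→box=[21,22)
i=22: fresh scan; Z[22]=0
i=23: fresh scan; Z[23]=2 scan→box=[23,25)
i=24: min(r-i=1, Z[1]=1)=1; Z[24]=2 scan→box=[24,26)
i=25: min(r-i=1, Z[1]=1)=1; Z[25]=2 scan→box=[25,27)
i=26: min(r-i=1, Z[1]=1)=1; Z[26]=1
i=27: fresh scan; Z[27]=0
i=28: fresh scan; Z[28]=1 scan→box=[28,29)
i=29: fresh scan; Z[29]=0
i=30: fresh scan; Z[30]=0
i=31: fresh scan; Z[31]=0
i=32: fresh scan; Z[32]=0
i=33: fresh scan; Z[33]=0
i=34: fresh scan; Z[34]=0
i=35: fresh scan; Z[35]=0
i=36: fresh scan; Z[36]=0

[37, 1, 0, 0, 2, 2, 1, 0, 0, 0, 0, 0, 1, 0, 0, 0, 0, 0, 1, 0, 0, 1, 0, 2, 2, 2, 1, 0, 1, 0, 0, 0, 0, 0, 0, 0, 0]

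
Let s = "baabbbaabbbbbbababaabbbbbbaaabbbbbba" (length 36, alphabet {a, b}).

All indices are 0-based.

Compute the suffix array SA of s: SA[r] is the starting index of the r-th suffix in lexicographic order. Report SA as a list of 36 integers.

sorted suffixes:
  #0 SA[0]=35  'a'
  #1 SA[1]=26  'aaabbbbbba'
  #2 SA[2]=1  'aabbbaabbbbbbababaabbbbbbaaabbbbbba'
  #3 SA[3]=27  'aabbbbbba'
  #4 SA[4]=18  'aabbbbbbaaabbbbbba'
  #5 SA[5]=6  'aabbbbbbababaabbbbbbaaabbbbbba'
  #6 SA[6]=16  'abaabbbbbbaaabbbbbba'
  #7 SA[7]=14  'ababaabbbbbbaaabbbbbba'
  #8 SA[8]=2  'abbbaabbbbbbababaabbbbbbaaabbbbbba'
  #9 SA[9]=28  'abbbbbba'
  #10 SA[10]=19  'abbbbbbaaabbbbbba'
  #11 SA[11]=7  'abbbbbbababaabbbbbbaaabbbbbba'
  #12 SA[12]=34  'ba'
  #13 SA[13]=25  'baaabbbbbba'
  #14 SA[14]=0  'baabbbaabbbbbbababaabbbbbbaaabbbbbba'
  #15 SA[15]=17  'baabbbbbbaaabbbbbba'
  #16 SA[16]=5  'baabbbbbbababaabbbbbbaaabbbbbba'
  #17 SA[17]=15  'babaabbbbbbaaabbbbbba'
  #18 SA[18]=13  'bababaabbbbbbaaabbbbbba'
  #19 SA[19]=33  'bba'
  #20 SA[20]=24  'bbaaabbbbbba'
  #21 SA[21]=4  'bbaabbbbbbababaabbbbbbaaabbbbbba'
  #22 SA[22]=12  'bbababaabbbbbbaaabbbbbba'
  #23 SA[23]=32  'bbba'
  #24 SA[24]=23  'bbbaaabbbbbba'
  #25 SA[25]=3  'bbbaabbbbbbababaabbbbbbaaabbbbbba'
  #26 SA[26]=11  'bbbababaabbbbbbaaabbbbbba'
  #27 SA[27]=31  'bbbba'
  #28 SA[28]=22  'bbbbaaabbbbbba'
  #29 SA[29]=10  'bbbbababaabbbbbbaaabbbbbba'
  #30 SA[30]=30  'bbbbba'
  #31 SA[31]=21  'bbbbbaaabbbbbba'
  #32 SA[32]=9  'bbbbbababaabbbbbbaaabbbbbba'
  #33 SA[33]=29  'bbbbbba'
  #34 SA[34]=20  'bbbbbbaaabbbbbba'
  #35 SA[35]=8  'bbbbbbababaabbbbbbaaabbbbbba'

[35, 26, 1, 27, 18, 6, 16, 14, 2, 28, 19, 7, 34, 25, 0, 17, 5, 15, 13, 33, 24, 4, 12, 32, 23, 3, 11, 31, 22, 10, 30, 21, 9, 29, 20, 8]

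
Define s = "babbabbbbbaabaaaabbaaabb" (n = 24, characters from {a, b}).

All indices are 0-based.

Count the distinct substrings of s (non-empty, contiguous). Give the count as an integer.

237

rank→(start, suffix):
  0 → (13, 'aaaabbaaabb')
  1 → (19, 'aaabb')
  2 → (14, 'aaabbaaabb')
  3 → (10, 'aabaaaabbaaabb')
  4 → (20, 'aabb')
  5 → (15, 'aabbaaabb')
  6 → (11, 'abaaaabbaaabb')
  7 → (21, 'abb')
  8 → (16, 'abbaaabb')
  9 → (1, 'abbabbbbbaabaaaabbaaabb')
  10 → (4, 'abbbbbaabaaaabbaaabb')
  11 → (23, 'b')
  12 → (12, 'baaaabbaaabb')
  13 → (18, 'baaabb')
  14 → (9, 'baabaaaabbaaabb')
  15 → (0, 'babbabbbbbaabaaaabbaaabb')
  16 → (3, 'babbbbbaabaaaabbaaabb')
  17 → (22, 'bb')
  18 → (17, 'bbaaabb')
  19 → (8, 'bbaabaaaabbaaabb')
  20 → (2, 'bbabbbbbaabaaaabbaaabb')
  21 → (7, 'bbbaabaaaabbaaabb')
  22 → (6, 'bbbbaabaaaabbaaabb')
  23 → (5, 'bbbbbaabaaaabbaaabb')

SA = [13, 19, 14, 10, 20, 15, 11, 21, 16, 1, 4, 23, 12, 18, 9, 0, 3, 22, 17, 8, 2, 7, 6, 5]
[i] adj suffixes → lcp
  [1] 13/19 → 3 ('aaa')
  [2] 19/14 → 5 ('aaabb')
  [3] 14/10 → 2 ('aa')
  [4] 10/20 → 3 ('aab')
  [5] 20/15 → 4 ('aabb')
  [6] 15/11 → 1 ('a')
  [7] 11/21 → 2 ('ab')
  [8] 21/16 → 3 ('abb')
  [9] 16/1 → 4 ('abba')
  [10] 1/4 → 3 ('abb')
  [11] 4/23 → 0 ('')
  [12] 23/12 → 1 ('b')
  [13] 12/18 → 4 ('baaa')
  [14] 18/9 → 3 ('baa')
  [15] 9/0 → 2 ('ba')
  [16] 0/3 → 4 ('babb')
  [17] 3/22 → 1 ('b')
  [18] 22/17 → 2 ('bb')
  [19] 17/8 → 4 ('bbaa')
  [20] 8/2 → 3 ('bba')
  [21] 2/7 → 2 ('bb')
  [22] 7/6 → 3 ('bbb')
  [23] 6/5 → 4 ('bbbb')

n(n+1)/2 = 24·25/2 = 300
Σ LCP = 0 + 3 + 5 + 2 + 3 + 4 + 1 + 2 + 3 + 4 + 3 + 0 + 1 + 4 + 3 + 2 + 4 + 1 + 2 + 4 + 3 + 2 + 3 + 4 = 63
distinct = 300 − 63 = 237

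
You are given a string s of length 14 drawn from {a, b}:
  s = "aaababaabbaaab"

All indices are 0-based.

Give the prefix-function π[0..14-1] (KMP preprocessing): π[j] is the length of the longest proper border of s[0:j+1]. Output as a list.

π[0] = 0
j=1 s[j]='a': π[1]=1 (border 'a')
j=2 s[j]='a': π[2]=2 (border 'aa')
j=3 s[j]='b': k: 2→1→0; π[3]=0 (border '')
j=4 s[j]='a': π[4]=1 (border 'a')
j=5 s[j]='b': k: 1→0; π[5]=0 (border '')
j=6 s[j]='a': π[6]=1 (border 'a')
j=7 s[j]='a': π[7]=2 (border 'aa')
j=8 s[j]='b': k: 2→1→0; π[8]=0 (border '')
j=9 s[j]='b': π[9]=0 (border '')
j=10 s[j]='a': π[10]=1 (border 'a')
j=11 s[j]='a': π[11]=2 (border 'aa')
j=12 s[j]='a': π[12]=3 (border 'aaa')
j=13 s[j]='b': π[13]=4 (border 'aaab')

[0, 1, 2, 0, 1, 0, 1, 2, 0, 0, 1, 2, 3, 4]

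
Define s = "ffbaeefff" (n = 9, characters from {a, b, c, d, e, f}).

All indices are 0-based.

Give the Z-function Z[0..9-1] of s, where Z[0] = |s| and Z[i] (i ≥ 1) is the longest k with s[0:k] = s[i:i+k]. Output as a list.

[9, 1, 0, 0, 0, 0, 2, 2, 1]

Z[0]=9
i=1: fresh scan; Z[1]=1 scan→box=[1,2)
i=2: fresh scan; Z[2]=0
i=3: fresh scan; Z[3]=0
i=4: fresh scan; Z[4]=0
i=5: fresh scan; Z[5]=0
i=6: fresh scan; Z[6]=2 scan→box=[6,8)
i=7: min(r-i=1, Z[1]=1)=1; Z[7]=2 scan→box=[7,9)
i=8: min(r-i=1, Z[1]=1)=1; Z[8]=1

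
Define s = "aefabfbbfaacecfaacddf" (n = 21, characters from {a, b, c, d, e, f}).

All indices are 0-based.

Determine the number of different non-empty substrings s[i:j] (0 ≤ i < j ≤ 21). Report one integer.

208

rank | idx | suffix
   0 |  15 | aacddf
   1 |   9 | aacecfaacddf
   2 |   3 | abfbbfaacecfaacddf
   3 |  16 | acddf
   4 |  10 | acecfaacddf
   5 |   0 | aefabfbbfaacecfaacddf
   6 |   6 | bbfaacecfaacddf
   7 |   7 | bfaacecfaacddf
   8 |   4 | bfbbfaacecfaacddf
   9 |  17 | cddf
  10 |  11 | cecfaacddf
  11 |  13 | cfaacddf
  12 |  18 | ddf
  13 |  19 | df
  14 |  12 | ecfaacddf
  15 |   1 | efabfbbfaacecfaacddf
  16 |  20 | f
  17 |  14 | faacddf
  18 |   8 | faacecfaacddf
  19 |   2 | fabfbbfaacecfaacddf
  20 |   5 | fbbfaacecfaacddf

SA = [15, 9, 3, 16, 10, 0, 6, 7, 4, 17, 11, 13, 18, 19, 12, 1, 20, 14, 8, 2, 5]
rank  pair      lcp
   1  s[15:],s[9:]  3  'aac'
   2  s[9:],s[3:]  1  'a'
   3  s[3:],s[16:]  1  'a'
   4  s[16:],s[10:]  2  'ac'
   5  s[10:],s[0:]  1  'a'
   6  s[0:],s[6:]  0  ''
   7  s[6:],s[7:]  1  'b'
   8  s[7:],s[4:]  2  'bf'
   9  s[4:],s[17:]  0  ''
  10  s[17:],s[11:]  1  'c'
  11  s[11:],s[13:]  1  'c'
  12  s[13:],s[18:]  0  ''
  13  s[18:],s[19:]  1  'd'
  14  s[19:],s[12:]  0  ''
  15  s[12:],s[1:]  1  'e'
  16  s[1:],s[20:]  0  ''
  17  s[20:],s[14:]  1  'f'
  18  s[14:],s[8:]  4  'faac'
  19  s[8:],s[2:]  2  'fa'
  20  s[2:],s[5:]  1  'f'

n(n+1)/2 = 21·22/2 = 231
Σ LCP = 0 + 3 + 1 + 1 + 2 + 1 + 0 + 1 + 2 + 0 + 1 + 1 + 0 + 1 + 0 + 1 + 0 + 1 + 4 + 2 + 1 = 23
distinct = 231 − 23 = 208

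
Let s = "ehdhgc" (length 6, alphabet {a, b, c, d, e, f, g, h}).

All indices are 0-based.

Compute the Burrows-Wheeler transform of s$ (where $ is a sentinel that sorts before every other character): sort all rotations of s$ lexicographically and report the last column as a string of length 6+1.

cgh$hed

rank  rotation last
    0  $ehdhgc  c
    1  c$ehdhg  g
    2  dhgc$eh  h
    3  ehdhgc$  $
    4  gc$ehdh  h
    5  hdhgc$e  e
    6  hgc$ehd  d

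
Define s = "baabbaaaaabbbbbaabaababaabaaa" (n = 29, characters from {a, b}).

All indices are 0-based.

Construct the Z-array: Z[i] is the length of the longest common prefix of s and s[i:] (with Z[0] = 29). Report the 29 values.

[29, 0, 0, 1, 3, 0, 0, 0, 0, 0, 1, 1, 1, 1, 4, 0, 0, 4, 0, 0, 2, 0, 4, 0, 0, 3, 0, 0, 0]

Z[0]=29
i=1: i≥r, start 0; Z[1]=0
i=2: i≥r, start 0; Z[2]=0
i=3: i≥r, start 0; Z[3]=1 grow→box=[3,4)
i=4: i≥r, start 0; Z[4]=3 grow→box=[4,7)
i=5: min(r-i=2, Z[1]=0)=0; Z[5]=0
i=6: min(r-i=1, Z[2]=0)=0; Z[6]=0
i=7: i≥r, start 0; Z[7]=0
i=8: i≥r, start 0; Z[8]=0
i=9: i≥r, start 0; Z[9]=0
i=10: i≥r, start 0; Z[10]=1 grow→box=[10,11)
i=11: i≥r, start 0; Z[11]=1 grow→box=[11,12)
i=12: i≥r, start 0; Z[12]=1 grow→box=[12,13)
i=13: i≥r, start 0; Z[13]=1 grow→box=[13,14)
i=14: i≥r, start 0; Z[14]=4 grow→box=[14,18)
i=15: min(r-i=3, Z[1]=0)=0; Z[15]=0
i=16: min(r-i=2, Z[2]=0)=0; Z[16]=0
i=17: min(r-i=1, Z[3]=1)=1; Z[17]=4 grow→box=[17,21)
i=18: min(r-i=3, Z[1]=0)=0; Z[18]=0
i=19: min(r-i=2, Z[2]=0)=0; Z[19]=0
i=20: min(r-i=1, Z[3]=1)=1; Z[20]=2 grow→box=[20,22)
i=21: min(r-i=1, Z[1]=0)=0; Z[21]=0
i=22: i≥r, start 0; Z[22]=4 grow→box=[22,26)
i=23: min(r-i=3, Z[1]=0)=0; Z[23]=0
i=24: min(r-i=2, Z[2]=0)=0; Z[24]=0
i=25: min(r-i=1, Z[3]=1)=1; Z[25]=3 grow→box=[25,28)
i=26: min(r-i=2, Z[1]=0)=0; Z[26]=0
i=27: min(r-i=1, Z[2]=0)=0; Z[27]=0
i=28: i≥r, start 0; Z[28]=0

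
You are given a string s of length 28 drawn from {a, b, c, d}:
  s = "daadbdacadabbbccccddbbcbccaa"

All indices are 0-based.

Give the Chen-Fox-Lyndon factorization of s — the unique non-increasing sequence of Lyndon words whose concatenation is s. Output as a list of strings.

emit factor 1: 'd' (i=0, period=1)
emit factor 2: 'aadbdacadabbbccccddbbcbcc' (i=1, period=25)
emit factor 3: 'a' (i=26, period=1)
emit factor 4: 'a' (i=27, period=1)

["d", "aadbdacadabbbccccddbbcbcc", "a", "a"]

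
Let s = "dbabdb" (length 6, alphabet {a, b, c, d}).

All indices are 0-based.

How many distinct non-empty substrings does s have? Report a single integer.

17

rank | idx | suffix
   0 |   2 | abdb
   1 |   5 | b
   2 |   1 | babdb
   3 |   3 | bdb
   4 |   4 | db
   5 |   0 | dbabdb

SA = [2, 5, 1, 3, 4, 0]
[i] adj suffixes → lcp
  [1] 2/5 → 0 ('')
  [2] 5/1 → 1 ('b')
  [3] 1/3 → 1 ('b')
  [4] 3/4 → 0 ('')
  [5] 4/0 → 2 ('db')

n(n+1)/2 = 6·7/2 = 21
Σ LCP = 0 + 0 + 1 + 1 + 0 + 2 = 4
distinct = 21 − 4 = 17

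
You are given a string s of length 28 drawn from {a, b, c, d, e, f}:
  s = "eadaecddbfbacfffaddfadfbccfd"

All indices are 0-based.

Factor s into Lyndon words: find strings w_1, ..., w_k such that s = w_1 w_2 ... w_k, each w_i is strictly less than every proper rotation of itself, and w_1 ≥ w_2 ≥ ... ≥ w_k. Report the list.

emit factor 1: 'e' (i=0, period=1)
emit factor 2: 'adaecddbfb' (i=1, period=10)
emit factor 3: 'acfffaddfadfbccfd' (i=11, period=17)

["e", "adaecddbfb", "acfffaddfadfbccfd"]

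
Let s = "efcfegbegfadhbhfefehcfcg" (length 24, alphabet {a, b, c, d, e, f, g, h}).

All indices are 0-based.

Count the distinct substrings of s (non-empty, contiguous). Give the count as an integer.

rank→(start, suffix):
  0 → (10, 'adhbhfefehcfcg')
  1 → (6, 'begfadhbhfefehcfcg')
  2 → (13, 'bhfefehcfcg')
  3 → (20, 'cfcg')
  4 → (2, 'cfegbegfadhbhfefehcfcg')
  5 → (22, 'cg')
  6 → (11, 'dhbhfefehcfcg')
  7 → (0, 'efcfegbegfadhbhfefehcfcg')
  8 → (16, 'efehcfcg')
  9 → (4, 'egbegfadhbhfefehcfcg')
  10 → (7, 'egfadhbhfefehcfcg')
  11 → (18, 'ehcfcg')
  12 → (9, 'fadhbhfefehcfcg')
  13 → (1, 'fcfegbegfadhbhfefehcfcg')
  14 → (21, 'fcg')
  15 → (15, 'fefehcfcg')
  16 → (3, 'fegbegfadhbhfefehcfcg')
  17 → (17, 'fehcfcg')
  18 → (23, 'g')
  19 → (5, 'gbegfadhbhfefehcfcg')
  20 → (8, 'gfadhbhfefehcfcg')
  21 → (12, 'hbhfefehcfcg')
  22 → (19, 'hcfcg')
  23 → (14, 'hfefehcfcg')

SA = [10, 6, 13, 20, 2, 22, 11, 0, 16, 4, 7, 18, 9, 1, 21, 15, 3, 17, 23, 5, 8, 12, 19, 14]
rank  pair      lcp
   1  s[10:],s[6:]  0  ''
   2  s[6:],s[13:]  1  'b'
   3  s[13:],s[20:]  0  ''
   4  s[20:],s[2:]  2  'cf'
   5  s[2:],s[22:]  1  'c'
   6  s[22:],s[11:]  0  ''
   7  s[11:],s[0:]  0  ''
   8  s[0:],s[16:]  2  'ef'
   9  s[16:],s[4:]  1  'e'
  10  s[4:],s[7:]  2  'eg'
  11  s[7:],s[18:]  1  'e'
  12  s[18:],s[9:]  0  ''
  13  s[9:],s[1:]  1  'f'
  14  s[1:],s[21:]  2  'fc'
  15  s[21:],s[15:]  1  'f'
  16  s[15:],s[3:]  2  'fe'
  17  s[3:],s[17:]  2  'fe'
  18  s[17:],s[23:]  0  ''
  19  s[23:],s[5:]  1  'g'
  20  s[5:],s[8:]  1  'g'
  21  s[8:],s[12:]  0  ''
  22  s[12:],s[19:]  1  'h'
  23  s[19:],s[14:]  1  'h'

n(n+1)/2 = 24·25/2 = 300
Σ LCP = 0 + 0 + 1 + 0 + 2 + 1 + 0 + 0 + 2 + 1 + 2 + 1 + 0 + 1 + 2 + 1 + 2 + 2 + 0 + 1 + 1 + 0 + 1 + 1 = 22
distinct = 300 − 22 = 278

278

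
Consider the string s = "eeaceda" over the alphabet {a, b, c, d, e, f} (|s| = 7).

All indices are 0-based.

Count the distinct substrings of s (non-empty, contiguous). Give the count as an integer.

sorted suffixes:
  #0 SA[0]=6  'a'
  #1 SA[1]=2  'aceda'
  #2 SA[2]=3  'ceda'
  #3 SA[3]=5  'da'
  #4 SA[4]=1  'eaceda'
  #5 SA[5]=4  'eda'
  #6 SA[6]=0  'eeaceda'

SA = [6, 2, 3, 5, 1, 4, 0]
[i] adj suffixes → lcp
  [1] 6/2 → 1 ('a')
  [2] 2/3 → 0 ('')
  [3] 3/5 → 0 ('')
  [4] 5/1 → 0 ('')
  [5] 1/4 → 1 ('e')
  [6] 4/0 → 1 ('e')

n(n+1)/2 = 7·8/2 = 28
Σ LCP = 0 + 1 + 0 + 0 + 0 + 1 + 1 = 3
distinct = 28 − 3 = 25

25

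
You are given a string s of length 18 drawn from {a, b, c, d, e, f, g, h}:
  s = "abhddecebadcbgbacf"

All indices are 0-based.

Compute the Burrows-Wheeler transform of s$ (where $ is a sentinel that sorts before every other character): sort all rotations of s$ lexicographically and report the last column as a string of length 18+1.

rank  rotation             last
    0  $abhddecebadcbgbacf  f
    1  abhddecebadcbgbacf$  $
    2  acf$abhddecebadcbgb  b
    3  adcbgbacf$abhddeceb  b
    4  bacf$abhddecebadcbg  g
    5  badcbgbacf$abhddece  e
    6  bgbacf$abhddecebadc  c
    7  bhddecebadcbgbacf$a  a
    8  cbgbacf$abhddecebad  d
    9  cebadcbgbacf$abhdde  e
   10  cf$abhddecebadcbgba  a
   11  dcbgbacf$abhddeceba  a
   12  ddecebadcbgbacf$abh  h
   13  decebadcbgbacf$abhd  d
   14  ebadcbgbacf$abhddec  c
   15  ecebadcbgbacf$abhdd  d
   16  f$abhddecebadcbgbac  c
   17  gbacf$abhddecebadcb  b
   18  hddecebadcbgbacf$ab  b

f$bbgecadeaahdcdcbb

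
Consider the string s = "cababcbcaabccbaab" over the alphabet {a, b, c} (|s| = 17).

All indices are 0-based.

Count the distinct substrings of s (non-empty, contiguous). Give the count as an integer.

rank→(start, suffix):
  0 → (14, 'aab')
  1 → (8, 'aabccbaab')
  2 → (15, 'ab')
  3 → (1, 'ababcbcaabccbaab')
  4 → (3, 'abcbcaabccbaab')
  5 → (9, 'abccbaab')
  6 → (16, 'b')
  7 → (13, 'baab')
  8 → (2, 'babcbcaabccbaab')
  9 → (6, 'bcaabccbaab')
  10 → (4, 'bcbcaabccbaab')
  11 → (10, 'bccbaab')
  12 → (7, 'caabccbaab')
  13 → (0, 'cababcbcaabccbaab')
  14 → (12, 'cbaab')
  15 → (5, 'cbcaabccbaab')
  16 → (11, 'ccbaab')

SA = [14, 8, 15, 1, 3, 9, 16, 13, 2, 6, 4, 10, 7, 0, 12, 5, 11]
[i] adj suffixes → lcp
  [1] 14/8 → 3 ('aab')
  [2] 8/15 → 1 ('a')
  [3] 15/1 → 2 ('ab')
  [4] 1/3 → 2 ('ab')
  [5] 3/9 → 3 ('abc')
  [6] 9/16 → 0 ('')
  [7] 16/13 → 1 ('b')
  [8] 13/2 → 2 ('ba')
  [9] 2/6 → 1 ('b')
  [10] 6/4 → 2 ('bc')
  [11] 4/10 → 2 ('bc')
  [12] 10/7 → 0 ('')
  [13] 7/0 → 2 ('ca')
  [14] 0/12 → 1 ('c')
  [15] 12/5 → 2 ('cb')
  [16] 5/11 → 1 ('c')

n(n+1)/2 = 17·18/2 = 153
Σ LCP = 0 + 3 + 1 + 2 + 2 + 3 + 0 + 1 + 2 + 1 + 2 + 2 + 0 + 2 + 1 + 2 + 1 = 25
distinct = 153 − 25 = 128

128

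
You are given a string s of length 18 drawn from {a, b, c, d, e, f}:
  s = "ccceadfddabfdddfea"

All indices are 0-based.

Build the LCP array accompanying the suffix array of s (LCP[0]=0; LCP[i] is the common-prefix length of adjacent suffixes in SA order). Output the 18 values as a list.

[0, 1, 1, 0, 0, 2, 1, 0, 1, 2, 2, 1, 2, 0, 2, 0, 3, 1]

rank→(start, suffix):
  0 → (17, 'a')
  1 → (9, 'abfdddfea')
  2 → (4, 'adfddabfdddfea')
  3 → (10, 'bfdddfea')
  4 → (0, 'ccceadfddabfdddfea')
  5 → (1, 'cceadfddabfdddfea')
  6 → (2, 'ceadfddabfdddfea')
  7 → (8, 'dabfdddfea')
  8 → (7, 'ddabfdddfea')
  9 → (12, 'dddfea')
  10 → (13, 'ddfea')
  11 → (5, 'dfddabfdddfea')
  12 → (14, 'dfea')
  13 → (16, 'ea')
  14 → (3, 'eadfddabfdddfea')
  15 → (6, 'fddabfdddfea')
  16 → (11, 'fdddfea')
  17 → (15, 'fea')

SA = [17, 9, 4, 10, 0, 1, 2, 8, 7, 12, 13, 5, 14, 16, 3, 6, 11, 15]
[i] adj suffixes → lcp
  [1] 17/9 → 1 ('a')
  [2] 9/4 → 1 ('a')
  [3] 4/10 → 0 ('')
  [4] 10/0 → 0 ('')
  [5] 0/1 → 2 ('cc')
  [6] 1/2 → 1 ('c')
  [7] 2/8 → 0 ('')
  [8] 8/7 → 1 ('d')
  [9] 7/12 → 2 ('dd')
  [10] 12/13 → 2 ('dd')
  [11] 13/5 → 1 ('d')
  [12] 5/14 → 2 ('df')
  [13] 14/16 → 0 ('')
  [14] 16/3 → 2 ('ea')
  [15] 3/6 → 0 ('')
  [16] 6/11 → 3 ('fdd')
  [17] 11/15 → 1 ('f')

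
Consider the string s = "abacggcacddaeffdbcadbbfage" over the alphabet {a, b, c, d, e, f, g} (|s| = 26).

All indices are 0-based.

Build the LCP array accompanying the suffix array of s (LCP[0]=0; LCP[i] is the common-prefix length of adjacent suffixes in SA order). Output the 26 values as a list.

[0, 1, 2, 1, 1, 1, 0, 1, 1, 1, 0, 2, 1, 1, 0, 1, 2, 1, 0, 1, 0, 1, 1, 0, 1, 1]

rank→(start, suffix):
  0 → (0, 'abacggcacddaeffdbcadbbfage')
  1 → (7, 'acddaeffdbcadbbfage')
  2 → (2, 'acggcacddaeffdbcadbbfage')
  3 → (18, 'adbbfage')
  4 → (11, 'aeffdbcadbbfage')
  5 → (23, 'age')
  6 → (1, 'bacggcacddaeffdbcadbbfage')
  7 → (20, 'bbfage')
  8 → (16, 'bcadbbfage')
  9 → (21, 'bfage')
  10 → (6, 'cacddaeffdbcadbbfage')
  11 → (17, 'cadbbfage')
  12 → (8, 'cddaeffdbcadbbfage')
  13 → (3, 'cggcacddaeffdbcadbbfage')
  14 → (10, 'daeffdbcadbbfage')
  15 → (19, 'dbbfage')
  16 → (15, 'dbcadbbfage')
  17 → (9, 'ddaeffdbcadbbfage')
  18 → (25, 'e')
  19 → (12, 'effdbcadbbfage')
  20 → (22, 'fage')
  21 → (14, 'fdbcadbbfage')
  22 → (13, 'ffdbcadbbfage')
  23 → (5, 'gcacddaeffdbcadbbfage')
  24 → (24, 'ge')
  25 → (4, 'ggcacddaeffdbcadbbfage')

SA = [0, 7, 2, 18, 11, 23, 1, 20, 16, 21, 6, 17, 8, 3, 10, 19, 15, 9, 25, 12, 22, 14, 13, 5, 24, 4]
i: (SA[i-1],SA[i]) lcp shared
  1: (0,7) 1 'a'
  2: (7,2) 2 'ac'
  3: (2,18) 1 'a'
  4: (18,11) 1 'a'
  5: (11,23) 1 'a'
  6: (23,1) 0 ''
  7: (1,20) 1 'b'
  8: (20,16) 1 'b'
  9: (16,21) 1 'b'
  10: (21,6) 0 ''
  11: (6,17) 2 'ca'
  12: (17,8) 1 'c'
  13: (8,3) 1 'c'
  14: (3,10) 0 ''
  15: (10,19) 1 'd'
  16: (19,15) 2 'db'
  17: (15,9) 1 'd'
  18: (9,25) 0 ''
  19: (25,12) 1 'e'
  20: (12,22) 0 ''
  21: (22,14) 1 'f'
  22: (14,13) 1 'f'
  23: (13,5) 0 ''
  24: (5,24) 1 'g'
  25: (24,4) 1 'g'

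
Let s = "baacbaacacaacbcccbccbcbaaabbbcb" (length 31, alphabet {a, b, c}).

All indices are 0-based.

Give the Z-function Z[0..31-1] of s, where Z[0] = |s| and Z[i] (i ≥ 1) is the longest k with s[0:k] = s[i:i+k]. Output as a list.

Z[0]=31
i=1: i≥r, start 0; Z[1]=0
i=2: i≥r, start 0; Z[2]=0
i=3: i≥r, start 0; Z[3]=0
i=4: i≥r, start 0; Z[4]=4 scan→box=[4,8)
i=5: min(r-i=3, Z[1]=0)=0; Z[5]=0
i=6: min(r-i=2, Z[2]=0)=0; Z[6]=0
i=7: min(r-i=1, Z[3]=0)=0; Z[7]=0
i=8: i≥r, start 0; Z[8]=0
i=9: i≥r, start 0; Z[9]=0
i=10: i≥r, start 0; Z[10]=0
i=11: i≥r, start 0; Z[11]=0
i=12: i≥r, start 0; Z[12]=0
i=13: i≥r, start 0; Z[13]=1 scan→box=[13,14)
i=14: i≥r, start 0; Z[14]=0
i=15: i≥r, start 0; Z[15]=0
i=16: i≥r, start 0; Z[16]=0
i=17: i≥r, start 0; Z[17]=1 scan→box=[17,18)
i=18: i≥r, start 0; Z[18]=0
i=19: i≥r, start 0; Z[19]=0
i=20: i≥r, start 0; Z[20]=1 scan→box=[20,21)
i=21: i≥r, start 0; Z[21]=0
i=22: i≥r, start 0; Z[22]=3 scan→box=[22,25)
i=23: min(r-i=2, Z[1]=0)=0; Z[23]=0
i=24: min(r-i=1, Z[2]=0)=0; Z[24]=0
i=25: i≥r, start 0; Z[25]=0
i=26: i≥r, start 0; Z[26]=1 scan→box=[26,27)
i=27: i≥r, start 0; Z[27]=1 scan→box=[27,28)
i=28: i≥r, start 0; Z[28]=1 scan→box=[28,29)
i=29: i≥r, start 0; Z[29]=0
i=30: i≥r, start 0; Z[30]=1 scan→box=[30,31)

[31, 0, 0, 0, 4, 0, 0, 0, 0, 0, 0, 0, 0, 1, 0, 0, 0, 1, 0, 0, 1, 0, 3, 0, 0, 0, 1, 1, 1, 0, 1]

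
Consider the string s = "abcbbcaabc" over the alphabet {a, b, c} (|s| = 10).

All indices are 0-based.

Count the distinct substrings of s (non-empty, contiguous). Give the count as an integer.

rank→(start, suffix):
  0 → (6, 'aabc')
  1 → (7, 'abc')
  2 → (0, 'abcbbcaabc')
  3 → (3, 'bbcaabc')
  4 → (8, 'bc')
  5 → (4, 'bcaabc')
  6 → (1, 'bcbbcaabc')
  7 → (9, 'c')
  8 → (5, 'caabc')
  9 → (2, 'cbbcaabc')

SA = [6, 7, 0, 3, 8, 4, 1, 9, 5, 2]
[i] adj suffixes → lcp
  [1] 6/7 → 1 ('a')
  [2] 7/0 → 3 ('abc')
  [3] 0/3 → 0 ('')
  [4] 3/8 → 1 ('b')
  [5] 8/4 → 2 ('bc')
  [6] 4/1 → 2 ('bc')
  [7] 1/9 → 0 ('')
  [8] 9/5 → 1 ('c')
  [9] 5/2 → 1 ('c')

n(n+1)/2 = 10·11/2 = 55
Σ LCP = 0 + 1 + 3 + 0 + 1 + 2 + 2 + 0 + 1 + 1 = 11
distinct = 55 − 11 = 44

44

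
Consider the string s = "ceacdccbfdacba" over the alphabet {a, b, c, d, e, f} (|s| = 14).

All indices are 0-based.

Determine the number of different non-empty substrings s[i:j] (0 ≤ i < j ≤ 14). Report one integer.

95

rank→(start, suffix):
  0 → (13, 'a')
  1 → (10, 'acba')
  2 → (2, 'acdccbfdacba')
  3 → (12, 'ba')
  4 → (7, 'bfdacba')
  5 → (11, 'cba')
  6 → (6, 'cbfdacba')
  7 → (5, 'ccbfdacba')
  8 → (3, 'cdccbfdacba')
  9 → (0, 'ceacdccbfdacba')
  10 → (9, 'dacba')
  11 → (4, 'dccbfdacba')
  12 → (1, 'eacdccbfdacba')
  13 → (8, 'fdacba')

SA = [13, 10, 2, 12, 7, 11, 6, 5, 3, 0, 9, 4, 1, 8]
[i] adj suffixes → lcp
  [1] 13/10 → 1 ('a')
  [2] 10/2 → 2 ('ac')
  [3] 2/12 → 0 ('')
  [4] 12/7 → 1 ('b')
  [5] 7/11 → 0 ('')
  [6] 11/6 → 2 ('cb')
  [7] 6/5 → 1 ('c')
  [8] 5/3 → 1 ('c')
  [9] 3/0 → 1 ('c')
  [10] 0/9 → 0 ('')
  [11] 9/4 → 1 ('d')
  [12] 4/1 → 0 ('')
  [13] 1/8 → 0 ('')

n(n+1)/2 = 14·15/2 = 105
Σ LCP = 0 + 1 + 2 + 0 + 1 + 0 + 2 + 1 + 1 + 1 + 0 + 1 + 0 + 0 = 10
distinct = 105 − 10 = 95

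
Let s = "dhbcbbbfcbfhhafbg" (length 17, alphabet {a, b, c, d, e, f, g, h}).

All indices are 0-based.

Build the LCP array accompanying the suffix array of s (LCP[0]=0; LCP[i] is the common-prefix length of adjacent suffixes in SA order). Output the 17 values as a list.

[0, 0, 2, 1, 1, 2, 1, 0, 2, 0, 0, 1, 1, 0, 0, 1, 1]

sorted suffixes:
  #0 SA[0]=13  'afbg'
  #1 SA[1]=4  'bbbfcbfhhafbg'
  #2 SA[2]=5  'bbfcbfhhafbg'
  #3 SA[3]=2  'bcbbbfcbfhhafbg'
  #4 SA[4]=6  'bfcbfhhafbg'
  #5 SA[5]=9  'bfhhafbg'
  #6 SA[6]=15  'bg'
  #7 SA[7]=3  'cbbbfcbfhhafbg'
  #8 SA[8]=8  'cbfhhafbg'
  #9 SA[9]=0  'dhbcbbbfcbfhhafbg'
  #10 SA[10]=14  'fbg'
  #11 SA[11]=7  'fcbfhhafbg'
  #12 SA[12]=10  'fhhafbg'
  #13 SA[13]=16  'g'
  #14 SA[14]=12  'hafbg'
  #15 SA[15]=1  'hbcbbbfcbfhhafbg'
  #16 SA[16]=11  'hhafbg'

SA = [13, 4, 5, 2, 6, 9, 15, 3, 8, 0, 14, 7, 10, 16, 12, 1, 11]
i: (SA[i-1],SA[i]) lcp shared
  1: (13,4) 0 ''
  2: (4,5) 2 'bb'
  3: (5,2) 1 'b'
  4: (2,6) 1 'b'
  5: (6,9) 2 'bf'
  6: (9,15) 1 'b'
  7: (15,3) 0 ''
  8: (3,8) 2 'cb'
  9: (8,0) 0 ''
  10: (0,14) 0 ''
  11: (14,7) 1 'f'
  12: (7,10) 1 'f'
  13: (10,16) 0 ''
  14: (16,12) 0 ''
  15: (12,1) 1 'h'
  16: (1,11) 1 'h'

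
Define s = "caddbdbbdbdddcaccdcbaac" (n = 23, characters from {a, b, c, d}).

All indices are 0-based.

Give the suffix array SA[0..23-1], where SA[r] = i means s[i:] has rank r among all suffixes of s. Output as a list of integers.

[20, 21, 14, 1, 19, 6, 4, 7, 9, 22, 13, 0, 18, 15, 16, 5, 3, 8, 12, 17, 2, 11, 10]

sorted suffixes:
  #0 SA[0]=20  'aac'
  #1 SA[1]=21  'ac'
  #2 SA[2]=14  'accdcbaac'
  #3 SA[3]=1  'addbdbbdbdddcaccdcbaac'
  #4 SA[4]=19  'baac'
  #5 SA[5]=6  'bbdbdddcaccdcbaac'
  #6 SA[6]=4  'bdbbdbdddcaccdcbaac'
  #7 SA[7]=7  'bdbdddcaccdcbaac'
  #8 SA[8]=9  'bdddcaccdcbaac'
  #9 SA[9]=22  'c'
  #10 SA[10]=13  'caccdcbaac'
  #11 SA[11]=0  'caddbdbbdbdddcaccdcbaac'
  #12 SA[12]=18  'cbaac'
  #13 SA[13]=15  'ccdcbaac'
  #14 SA[14]=16  'cdcbaac'
  #15 SA[15]=5  'dbbdbdddcaccdcbaac'
  #16 SA[16]=3  'dbdbbdbdddcaccdcbaac'
  #17 SA[17]=8  'dbdddcaccdcbaac'
  #18 SA[18]=12  'dcaccdcbaac'
  #19 SA[19]=17  'dcbaac'
  #20 SA[20]=2  'ddbdbbdbdddcaccdcbaac'
  #21 SA[21]=11  'ddcaccdcbaac'
  #22 SA[22]=10  'dddcaccdcbaac'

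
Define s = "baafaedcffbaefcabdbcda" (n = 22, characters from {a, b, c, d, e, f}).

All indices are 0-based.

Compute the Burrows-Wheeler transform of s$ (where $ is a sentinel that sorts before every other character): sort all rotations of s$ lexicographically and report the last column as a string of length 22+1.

adbcfba$fdafbdcbeaaafec

rank  rotation                 last
    0  $baafaedcffbaefcabdbcda  a
    1  a$baafaedcffbaefcabdbcd  d
    2  aafaedcffbaefcabdbcda$b  b
    3  abdbcda$baafaedcffbaefc  c
    4  aedcffbaefcabdbcda$baaf  f
    5  aefcabdbcda$baafaedcffb  b
    6  afaedcffbaefcabdbcda$ba  a
    7  baafaedcffbaefcabdbcda$  $
    8  baefcabdbcda$baafaedcff  f
    9  bcda$baafaedcffbaefcabd  d
   10  bdbcda$baafaedcffbaefca  a
   11  cabdbcda$baafaedcffbaef  f
   12  cda$baafaedcffbaefcabdb  b
   13  cffbaefcabdbcda$baafaed  d
   14  da$baafaedcffbaefcabdbc  c
   15  dbcda$baafaedcffbaefcab  b
   16  dcffbaefcabdbcda$baafae  e
   17  edcffbaefcabdbcda$baafa  a
   18  efcabdbcda$baafaedcffba  a
   19  faedcffbaefcabdbcda$baa  a
   20  fbaefcabdbcda$baafaedcf  f
   21  fcabdbcda$baafaedcffbae  e
   22  ffbaefcabdbcda$baafaedc  c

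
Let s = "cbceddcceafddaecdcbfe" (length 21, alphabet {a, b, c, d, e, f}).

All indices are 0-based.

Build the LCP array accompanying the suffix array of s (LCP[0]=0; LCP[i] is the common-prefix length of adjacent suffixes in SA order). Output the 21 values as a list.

[0, 1, 0, 1, 0, 2, 1, 1, 1, 2, 0, 1, 2, 1, 2, 0, 1, 1, 1, 0, 1]

rank | idx | suffix
   0 |  13 | aecdcbfe
   1 |   9 | afddaecdcbfe
   2 |   1 | bceddcceafddaecdcbfe
   3 |  18 | bfe
   4 |   0 | cbceddcceafddaecdcbfe
   5 |  17 | cbfe
   6 |   6 | cceafddaecdcbfe
   7 |  15 | cdcbfe
   8 |   7 | ceafddaecdcbfe
   9 |   2 | ceddcceafddaecdcbfe
  10 |  12 | daecdcbfe
  11 |  16 | dcbfe
  12 |   5 | dcceafddaecdcbfe
  13 |  11 | ddaecdcbfe
  14 |   4 | ddcceafddaecdcbfe
  15 |  20 | e
  16 |   8 | eafddaecdcbfe
  17 |  14 | ecdcbfe
  18 |   3 | eddcceafddaecdcbfe
  19 |  10 | fddaecdcbfe
  20 |  19 | fe

SA = [13, 9, 1, 18, 0, 17, 6, 15, 7, 2, 12, 16, 5, 11, 4, 20, 8, 14, 3, 10, 19]
rank  pair      lcp
   1  s[13:],s[9:]  1  'a'
   2  s[9:],s[1:]  0  ''
   3  s[1:],s[18:]  1  'b'
   4  s[18:],s[0:]  0  ''
   5  s[0:],s[17:]  2  'cb'
   6  s[17:],s[6:]  1  'c'
   7  s[6:],s[15:]  1  'c'
   8  s[15:],s[7:]  1  'c'
   9  s[7:],s[2:]  2  'ce'
  10  s[2:],s[12:]  0  ''
  11  s[12:],s[16:]  1  'd'
  12  s[16:],s[5:]  2  'dc'
  13  s[5:],s[11:]  1  'd'
  14  s[11:],s[4:]  2  'dd'
  15  s[4:],s[20:]  0  ''
  16  s[20:],s[8:]  1  'e'
  17  s[8:],s[14:]  1  'e'
  18  s[14:],s[3:]  1  'e'
  19  s[3:],s[10:]  0  ''
  20  s[10:],s[19:]  1  'f'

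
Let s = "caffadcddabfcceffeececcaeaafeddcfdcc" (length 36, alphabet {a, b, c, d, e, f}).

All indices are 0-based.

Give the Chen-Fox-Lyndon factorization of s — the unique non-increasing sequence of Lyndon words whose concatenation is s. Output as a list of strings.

emit factor 1: 'c' (i=0, period=1)
emit factor 2: 'aff' (i=1, period=3)
emit factor 3: 'adcdd' (i=4, period=5)
emit factor 4: 'abfcceffeececcae' (i=9, period=16)
emit factor 5: 'aafeddcfdcc' (i=25, period=11)

["c", "aff", "adcdd", "abfcceffeececcae", "aafeddcfdcc"]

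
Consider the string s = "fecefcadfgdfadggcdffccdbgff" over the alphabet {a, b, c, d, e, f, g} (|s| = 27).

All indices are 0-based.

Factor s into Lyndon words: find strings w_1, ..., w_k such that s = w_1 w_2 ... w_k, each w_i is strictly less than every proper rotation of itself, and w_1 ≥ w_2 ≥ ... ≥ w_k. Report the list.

emit factor 1: 'f' (i=0, period=1)
emit factor 2: 'e' (i=1, period=1)
emit factor 3: 'cef' (i=2, period=3)
emit factor 4: 'c' (i=5, period=1)
emit factor 5: 'adfgdfadggcdffccdbgff' (i=6, period=21)

["f", "e", "cef", "c", "adfgdfadggcdffccdbgff"]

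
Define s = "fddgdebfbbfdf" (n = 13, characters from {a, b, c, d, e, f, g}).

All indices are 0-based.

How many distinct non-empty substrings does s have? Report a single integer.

81

rank | idx | suffix
   0 |   8 | bbfdf
   1 |   6 | bfbbfdf
   2 |   9 | bfdf
   3 |   1 | ddgdebfbbfdf
   4 |   4 | debfbbfdf
   5 |  11 | df
   6 |   2 | dgdebfbbfdf
   7 |   5 | ebfbbfdf
   8 |  12 | f
   9 |   7 | fbbfdf
  10 |   0 | fddgdebfbbfdf
  11 |  10 | fdf
  12 |   3 | gdebfbbfdf

SA = [8, 6, 9, 1, 4, 11, 2, 5, 12, 7, 0, 10, 3]
rank  pair      lcp
   1  s[8:],s[6:]  1  'b'
   2  s[6:],s[9:]  2  'bf'
   3  s[9:],s[1:]  0  ''
   4  s[1:],s[4:]  1  'd'
   5  s[4:],s[11:]  1  'd'
   6  s[11:],s[2:]  1  'd'
   7  s[2:],s[5:]  0  ''
   8  s[5:],s[12:]  0  ''
   9  s[12:],s[7:]  1  'f'
  10  s[7:],s[0:]  1  'f'
  11  s[0:],s[10:]  2  'fd'
  12  s[10:],s[3:]  0  ''

n(n+1)/2 = 13·14/2 = 91
Σ LCP = 0 + 1 + 2 + 0 + 1 + 1 + 1 + 0 + 0 + 1 + 1 + 2 + 0 = 10
distinct = 91 − 10 = 81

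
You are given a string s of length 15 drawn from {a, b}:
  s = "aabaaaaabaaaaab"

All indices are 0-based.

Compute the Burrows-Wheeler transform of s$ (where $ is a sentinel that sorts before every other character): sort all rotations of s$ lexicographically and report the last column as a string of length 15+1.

rank  rotation          last
    0  $aabaaaaabaaaaab  b
    1  aaaaab$aabaaaaab  b
    2  aaaaabaaaaab$aab  b
    3  aaaab$aabaaaaaba  a
    4  aaaabaaaaab$aaba  a
    5  aaab$aabaaaaabaa  a
    6  aaabaaaaab$aabaa  a
    7  aab$aabaaaaabaaa  a
    8  aabaaaaab$aabaaa  a
    9  aabaaaaabaaaaab$  $
   10  ab$aabaaaaabaaaa  a
   11  abaaaaab$aabaaaa  a
   12  abaaaaabaaaaab$a  a
   13  b$aabaaaaabaaaaa  a
   14  baaaaab$aabaaaaa  a
   15  baaaaabaaaaab$aa  a

bbbaaaaaa$aaaaaa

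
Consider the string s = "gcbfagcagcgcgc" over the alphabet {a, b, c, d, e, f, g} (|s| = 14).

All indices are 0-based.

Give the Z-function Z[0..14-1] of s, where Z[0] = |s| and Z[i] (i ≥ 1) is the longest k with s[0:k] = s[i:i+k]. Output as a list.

Z[0]=14
i=1: outside box; Z[1]=0
i=2: outside box; Z[2]=0
i=3: outside box; Z[3]=0
i=4: outside box; Z[4]=0
i=5: outside box; Z[5]=2 scan→box=[5,7)
i=6: min(r-i=1, Z[1]=0)=0; Z[6]=0
i=7: outside box; Z[7]=0
i=8: outside box; Z[8]=2 scan→box=[8,10)
i=9: min(r-i=1, Z[1]=0)=0; Z[9]=0
i=10: outside box; Z[10]=2 scan→box=[10,12)
i=11: min(r-i=1, Z[1]=0)=0; Z[11]=0
i=12: outside box; Z[12]=2 scan→box=[12,14)
i=13: min(r-i=1, Z[1]=0)=0; Z[13]=0

[14, 0, 0, 0, 0, 2, 0, 0, 2, 0, 2, 0, 2, 0]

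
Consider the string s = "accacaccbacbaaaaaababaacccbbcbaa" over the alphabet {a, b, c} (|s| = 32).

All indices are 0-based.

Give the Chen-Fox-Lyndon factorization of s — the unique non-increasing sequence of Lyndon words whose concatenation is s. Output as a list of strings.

["acc", "acaccbacb", "aaaaaababaacccbbcb", "a", "a"]

emit factor 1: 'acc' (i=0, period=3)
emit factor 2: 'acaccbacb' (i=3, period=9)
emit factor 3: 'aaaaaababaacccbbcb' (i=12, period=18)
emit factor 4: 'a' (i=30, period=1)
emit factor 5: 'a' (i=31, period=1)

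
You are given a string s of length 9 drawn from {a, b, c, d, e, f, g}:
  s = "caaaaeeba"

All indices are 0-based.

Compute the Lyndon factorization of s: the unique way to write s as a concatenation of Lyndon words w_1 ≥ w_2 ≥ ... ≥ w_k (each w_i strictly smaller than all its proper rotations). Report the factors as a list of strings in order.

["c", "aaaaeeb", "a"]

emit factor 1: 'c' (i=0, period=1)
emit factor 2: 'aaaaeeb' (i=1, period=7)
emit factor 3: 'a' (i=8, period=1)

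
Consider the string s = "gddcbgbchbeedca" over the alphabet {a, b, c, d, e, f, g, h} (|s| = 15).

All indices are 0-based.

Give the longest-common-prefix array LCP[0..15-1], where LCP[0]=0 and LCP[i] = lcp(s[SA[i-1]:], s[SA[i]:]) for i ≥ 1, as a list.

sorted suffixes:
  #0 SA[0]=14  'a'
  #1 SA[1]=6  'bchbeedca'
  #2 SA[2]=9  'beedca'
  #3 SA[3]=4  'bgbchbeedca'
  #4 SA[4]=13  'ca'
  #5 SA[5]=3  'cbgbchbeedca'
  #6 SA[6]=7  'chbeedca'
  #7 SA[7]=12  'dca'
  #8 SA[8]=2  'dcbgbchbeedca'
  #9 SA[9]=1  'ddcbgbchbeedca'
  #10 SA[10]=11  'edca'
  #11 SA[11]=10  'eedca'
  #12 SA[12]=5  'gbchbeedca'
  #13 SA[13]=0  'gddcbgbchbeedca'
  #14 SA[14]=8  'hbeedca'

SA = [14, 6, 9, 4, 13, 3, 7, 12, 2, 1, 11, 10, 5, 0, 8]
[i] adj suffixes → lcp
  [1] 14/6 → 0 ('')
  [2] 6/9 → 1 ('b')
  [3] 9/4 → 1 ('b')
  [4] 4/13 → 0 ('')
  [5] 13/3 → 1 ('c')
  [6] 3/7 → 1 ('c')
  [7] 7/12 → 0 ('')
  [8] 12/2 → 2 ('dc')
  [9] 2/1 → 1 ('d')
  [10] 1/11 → 0 ('')
  [11] 11/10 → 1 ('e')
  [12] 10/5 → 0 ('')
  [13] 5/0 → 1 ('g')
  [14] 0/8 → 0 ('')

[0, 0, 1, 1, 0, 1, 1, 0, 2, 1, 0, 1, 0, 1, 0]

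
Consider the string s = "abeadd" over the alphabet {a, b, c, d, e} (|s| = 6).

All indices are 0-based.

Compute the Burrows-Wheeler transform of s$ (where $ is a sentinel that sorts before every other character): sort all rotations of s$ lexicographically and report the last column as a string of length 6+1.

d$eadab

rank  rotation last
    0  $abeadd  d
    1  abeadd$  $
    2  add$abe  e
    3  beadd$a  a
    4  d$abead  d
    5  dd$abea  a
    6  eadd$ab  b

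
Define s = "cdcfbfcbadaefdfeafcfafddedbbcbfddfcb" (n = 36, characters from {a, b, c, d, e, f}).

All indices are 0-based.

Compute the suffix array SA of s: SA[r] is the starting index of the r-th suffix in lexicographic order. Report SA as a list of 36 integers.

sorted suffixes:
  #0 SA[0]=8  'adaefdfeafcfafddedbbcbfddfcb'
  #1 SA[1]=10  'aefdfeafcfafddedbbcbfddfcb'
  #2 SA[2]=16  'afcfafddedbbcbfddfcb'
  #3 SA[3]=20  'afddedbbcbfddfcb'
  #4 SA[4]=35  'b'
  #5 SA[5]=7  'badaefdfeafcfafddedbbcbfddfcb'
  #6 SA[6]=26  'bbcbfddfcb'
  #7 SA[7]=27  'bcbfddfcb'
  #8 SA[8]=4  'bfcbadaefdfeafcfafddedbbcbfddfcb'
  #9 SA[9]=29  'bfddfcb'
  #10 SA[10]=34  'cb'
  #11 SA[11]=6  'cbadaefdfeafcfafddedbbcbfddfcb'
  #12 SA[12]=28  'cbfddfcb'
  #13 SA[13]=0  'cdcfbfcbadaefdfeafcfafddedbbcbfddfcb'
  #14 SA[14]=18  'cfafddedbbcbfddfcb'
  #15 SA[15]=2  'cfbfcbadaefdfeafcfafddedbbcbfddfcb'
  #16 SA[16]=9  'daefdfeafcfafddedbbcbfddfcb'
  #17 SA[17]=25  'dbbcbfddfcb'
  #18 SA[18]=1  'dcfbfcbadaefdfeafcfafddedbbcbfddfcb'
  #19 SA[19]=22  'ddedbbcbfddfcb'
  #20 SA[20]=31  'ddfcb'
  #21 SA[21]=23  'dedbbcbfddfcb'
  #22 SA[22]=32  'dfcb'
  #23 SA[23]=13  'dfeafcfafddedbbcbfddfcb'
  #24 SA[24]=15  'eafcfafddedbbcbfddfcb'
  #25 SA[25]=24  'edbbcbfddfcb'
  #26 SA[26]=11  'efdfeafcfafddedbbcbfddfcb'
  #27 SA[27]=19  'fafddedbbcbfddfcb'
  #28 SA[28]=3  'fbfcbadaefdfeafcfafddedbbcbfddfcb'
  #29 SA[29]=33  'fcb'
  #30 SA[30]=5  'fcbadaefdfeafcfafddedbbcbfddfcb'
  #31 SA[31]=17  'fcfafddedbbcbfddfcb'
  #32 SA[32]=21  'fddedbbcbfddfcb'
  #33 SA[33]=30  'fddfcb'
  #34 SA[34]=12  'fdfeafcfafddedbbcbfddfcb'
  #35 SA[35]=14  'feafcfafddedbbcbfddfcb'

[8, 10, 16, 20, 35, 7, 26, 27, 4, 29, 34, 6, 28, 0, 18, 2, 9, 25, 1, 22, 31, 23, 32, 13, 15, 24, 11, 19, 3, 33, 5, 17, 21, 30, 12, 14]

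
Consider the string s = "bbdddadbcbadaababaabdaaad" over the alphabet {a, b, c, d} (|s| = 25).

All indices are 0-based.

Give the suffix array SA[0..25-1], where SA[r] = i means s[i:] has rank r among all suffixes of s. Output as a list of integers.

sorted suffixes:
  #0 SA[0]=21  'aaad'
  #1 SA[1]=12  'aababaabdaaad'
  #2 SA[2]=17  'aabdaaad'
  #3 SA[3]=22  'aad'
  #4 SA[4]=15  'abaabdaaad'
  #5 SA[5]=13  'ababaabdaaad'
  #6 SA[6]=18  'abdaaad'
  #7 SA[7]=23  'ad'
  #8 SA[8]=10  'adaababaabdaaad'
  #9 SA[9]=5  'adbcbadaababaabdaaad'
  #10 SA[10]=16  'baabdaaad'
  #11 SA[11]=14  'babaabdaaad'
  #12 SA[12]=9  'badaababaabdaaad'
  #13 SA[13]=0  'bbdddadbcbadaababaabdaaad'
  #14 SA[14]=7  'bcbadaababaabdaaad'
  #15 SA[15]=19  'bdaaad'
  #16 SA[16]=1  'bdddadbcbadaababaabdaaad'
  #17 SA[17]=8  'cbadaababaabdaaad'
  #18 SA[18]=24  'd'
  #19 SA[19]=20  'daaad'
  #20 SA[20]=11  'daababaabdaaad'
  #21 SA[21]=4  'dadbcbadaababaabdaaad'
  #22 SA[22]=6  'dbcbadaababaabdaaad'
  #23 SA[23]=3  'ddadbcbadaababaabdaaad'
  #24 SA[24]=2  'dddadbcbadaababaabdaaad'

[21, 12, 17, 22, 15, 13, 18, 23, 10, 5, 16, 14, 9, 0, 7, 19, 1, 8, 24, 20, 11, 4, 6, 3, 2]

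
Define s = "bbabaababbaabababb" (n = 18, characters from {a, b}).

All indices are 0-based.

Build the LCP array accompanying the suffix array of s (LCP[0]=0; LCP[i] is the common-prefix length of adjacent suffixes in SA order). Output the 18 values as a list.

[0, 5, 1, 3, 4, 5, 2, 3, 0, 1, 6, 2, 4, 3, 4, 1, 2, 3]

rank | idx | suffix
   0 |  10 | aabababb
   1 |   4 | aababbaabababb
   2 |   2 | abaababbaabababb
   3 |  11 | abababb
   4 |  13 | ababb
   5 |   5 | ababbaabababb
   6 |  15 | abb
   7 |   7 | abbaabababb
   8 |  17 | b
   9 |   9 | baabababb
  10 |   3 | baababbaabababb
  11 |   1 | babaababbaabababb
  12 |  12 | bababb
  13 |  14 | babb
  14 |   6 | babbaabababb
  15 |  16 | bb
  16 |   8 | bbaabababb
  17 |   0 | bbabaababbaabababb

SA = [10, 4, 2, 11, 13, 5, 15, 7, 17, 9, 3, 1, 12, 14, 6, 16, 8, 0]
[i] adj suffixes → lcp
  [1] 10/4 → 5 ('aabab')
  [2] 4/2 → 1 ('a')
  [3] 2/11 → 3 ('aba')
  [4] 11/13 → 4 ('abab')
  [5] 13/5 → 5 ('ababb')
  [6] 5/15 → 2 ('ab')
  [7] 15/7 → 3 ('abb')
  [8] 7/17 → 0 ('')
  [9] 17/9 → 1 ('b')
  [10] 9/3 → 6 ('baabab')
  [11] 3/1 → 2 ('ba')
  [12] 1/12 → 4 ('baba')
  [13] 12/14 → 3 ('bab')
  [14] 14/6 → 4 ('babb')
  [15] 6/16 → 1 ('b')
  [16] 16/8 → 2 ('bb')
  [17] 8/0 → 3 ('bba')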